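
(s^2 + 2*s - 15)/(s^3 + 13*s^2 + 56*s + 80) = (s - 3)/(s^2 + 8*s + 16)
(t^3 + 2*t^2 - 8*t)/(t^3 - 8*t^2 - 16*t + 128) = t*(t - 2)/(t^2 - 12*t + 32)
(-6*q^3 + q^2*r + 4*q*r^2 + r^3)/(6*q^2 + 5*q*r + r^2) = -q + r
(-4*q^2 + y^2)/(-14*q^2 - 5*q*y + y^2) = (-2*q + y)/(-7*q + y)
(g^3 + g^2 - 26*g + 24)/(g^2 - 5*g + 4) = g + 6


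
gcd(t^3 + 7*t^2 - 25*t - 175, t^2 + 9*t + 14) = t + 7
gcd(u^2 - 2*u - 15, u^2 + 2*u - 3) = u + 3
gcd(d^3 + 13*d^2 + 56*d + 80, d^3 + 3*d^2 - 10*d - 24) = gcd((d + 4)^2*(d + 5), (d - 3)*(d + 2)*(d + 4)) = d + 4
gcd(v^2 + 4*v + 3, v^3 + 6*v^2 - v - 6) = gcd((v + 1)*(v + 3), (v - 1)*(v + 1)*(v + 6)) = v + 1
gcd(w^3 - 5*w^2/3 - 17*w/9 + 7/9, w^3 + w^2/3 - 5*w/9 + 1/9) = w^2 + 2*w/3 - 1/3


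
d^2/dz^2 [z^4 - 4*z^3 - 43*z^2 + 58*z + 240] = 12*z^2 - 24*z - 86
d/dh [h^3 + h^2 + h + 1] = 3*h^2 + 2*h + 1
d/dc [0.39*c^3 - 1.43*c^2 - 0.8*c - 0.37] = 1.17*c^2 - 2.86*c - 0.8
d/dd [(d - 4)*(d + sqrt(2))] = 2*d - 4 + sqrt(2)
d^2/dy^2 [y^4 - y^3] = 6*y*(2*y - 1)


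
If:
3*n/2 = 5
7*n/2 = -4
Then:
No Solution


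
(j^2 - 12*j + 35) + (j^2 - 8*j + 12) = 2*j^2 - 20*j + 47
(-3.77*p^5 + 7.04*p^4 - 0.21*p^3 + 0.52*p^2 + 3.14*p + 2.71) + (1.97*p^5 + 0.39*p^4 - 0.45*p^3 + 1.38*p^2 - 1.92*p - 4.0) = -1.8*p^5 + 7.43*p^4 - 0.66*p^3 + 1.9*p^2 + 1.22*p - 1.29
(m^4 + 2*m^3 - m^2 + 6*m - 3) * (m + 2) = m^5 + 4*m^4 + 3*m^3 + 4*m^2 + 9*m - 6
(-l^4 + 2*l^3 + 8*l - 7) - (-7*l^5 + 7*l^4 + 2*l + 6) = 7*l^5 - 8*l^4 + 2*l^3 + 6*l - 13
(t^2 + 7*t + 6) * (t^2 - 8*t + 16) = t^4 - t^3 - 34*t^2 + 64*t + 96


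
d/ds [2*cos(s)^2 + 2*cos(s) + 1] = -2*sin(s) - 2*sin(2*s)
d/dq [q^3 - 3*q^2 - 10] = 3*q*(q - 2)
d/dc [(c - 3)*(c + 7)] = 2*c + 4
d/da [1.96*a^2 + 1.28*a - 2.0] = 3.92*a + 1.28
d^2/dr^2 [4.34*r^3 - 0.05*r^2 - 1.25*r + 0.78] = 26.04*r - 0.1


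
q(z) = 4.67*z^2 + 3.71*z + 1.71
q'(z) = 9.34*z + 3.71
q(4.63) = 119.00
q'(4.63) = 46.95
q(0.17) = 2.48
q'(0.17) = 5.30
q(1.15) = 12.15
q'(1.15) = 14.45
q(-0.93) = 2.30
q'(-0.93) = -4.98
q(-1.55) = 7.18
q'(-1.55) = -10.77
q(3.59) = 75.22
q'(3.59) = 37.24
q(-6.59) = 180.07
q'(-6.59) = -57.84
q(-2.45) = 20.65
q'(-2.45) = -19.17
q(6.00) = 192.09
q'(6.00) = 59.75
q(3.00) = 54.87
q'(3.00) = 31.73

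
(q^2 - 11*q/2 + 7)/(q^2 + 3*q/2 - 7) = (2*q - 7)/(2*q + 7)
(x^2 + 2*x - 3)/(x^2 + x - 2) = (x + 3)/(x + 2)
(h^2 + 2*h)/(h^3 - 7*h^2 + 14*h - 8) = h*(h + 2)/(h^3 - 7*h^2 + 14*h - 8)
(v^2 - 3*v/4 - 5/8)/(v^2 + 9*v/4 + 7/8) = (4*v - 5)/(4*v + 7)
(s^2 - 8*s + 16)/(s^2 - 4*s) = (s - 4)/s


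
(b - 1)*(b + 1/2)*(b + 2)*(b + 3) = b^4 + 9*b^3/2 + 3*b^2 - 11*b/2 - 3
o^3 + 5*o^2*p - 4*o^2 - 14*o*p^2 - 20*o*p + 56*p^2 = (o - 4)*(o - 2*p)*(o + 7*p)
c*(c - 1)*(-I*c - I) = -I*c^3 + I*c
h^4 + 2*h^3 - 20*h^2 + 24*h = h*(h - 2)^2*(h + 6)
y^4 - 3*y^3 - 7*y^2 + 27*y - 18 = (y - 3)*(y - 2)*(y - 1)*(y + 3)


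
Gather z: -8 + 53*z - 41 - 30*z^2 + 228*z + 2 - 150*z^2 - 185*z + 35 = -180*z^2 + 96*z - 12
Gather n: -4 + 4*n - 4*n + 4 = 0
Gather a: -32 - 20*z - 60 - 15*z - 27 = -35*z - 119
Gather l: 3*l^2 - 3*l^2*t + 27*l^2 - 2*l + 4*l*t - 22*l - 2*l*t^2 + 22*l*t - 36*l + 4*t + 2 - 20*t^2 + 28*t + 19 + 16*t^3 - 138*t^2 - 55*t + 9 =l^2*(30 - 3*t) + l*(-2*t^2 + 26*t - 60) + 16*t^3 - 158*t^2 - 23*t + 30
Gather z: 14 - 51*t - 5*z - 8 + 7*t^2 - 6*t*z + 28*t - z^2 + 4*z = 7*t^2 - 23*t - z^2 + z*(-6*t - 1) + 6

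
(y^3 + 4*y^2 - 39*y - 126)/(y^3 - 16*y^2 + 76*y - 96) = (y^2 + 10*y + 21)/(y^2 - 10*y + 16)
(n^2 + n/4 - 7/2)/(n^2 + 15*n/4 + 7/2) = (4*n - 7)/(4*n + 7)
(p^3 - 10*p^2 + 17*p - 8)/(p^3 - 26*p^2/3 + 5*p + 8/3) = 3*(p - 1)/(3*p + 1)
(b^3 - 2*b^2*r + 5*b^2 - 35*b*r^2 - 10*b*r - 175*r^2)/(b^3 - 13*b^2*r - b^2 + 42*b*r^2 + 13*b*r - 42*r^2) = (-b^2 - 5*b*r - 5*b - 25*r)/(-b^2 + 6*b*r + b - 6*r)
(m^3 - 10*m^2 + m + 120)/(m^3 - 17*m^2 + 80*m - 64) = (m^2 - 2*m - 15)/(m^2 - 9*m + 8)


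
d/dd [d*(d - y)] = 2*d - y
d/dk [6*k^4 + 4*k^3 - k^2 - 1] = 2*k*(12*k^2 + 6*k - 1)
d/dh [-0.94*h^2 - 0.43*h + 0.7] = -1.88*h - 0.43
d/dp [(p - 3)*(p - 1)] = 2*p - 4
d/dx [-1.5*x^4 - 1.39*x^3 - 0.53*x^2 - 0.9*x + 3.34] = -6.0*x^3 - 4.17*x^2 - 1.06*x - 0.9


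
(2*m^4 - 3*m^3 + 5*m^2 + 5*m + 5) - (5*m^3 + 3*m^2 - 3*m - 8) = 2*m^4 - 8*m^3 + 2*m^2 + 8*m + 13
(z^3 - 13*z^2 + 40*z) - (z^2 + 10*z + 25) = z^3 - 14*z^2 + 30*z - 25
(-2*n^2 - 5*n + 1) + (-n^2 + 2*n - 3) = -3*n^2 - 3*n - 2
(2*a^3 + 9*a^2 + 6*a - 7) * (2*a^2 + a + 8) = 4*a^5 + 20*a^4 + 37*a^3 + 64*a^2 + 41*a - 56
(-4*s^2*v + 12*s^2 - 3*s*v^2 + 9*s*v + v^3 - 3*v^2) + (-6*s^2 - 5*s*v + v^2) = -4*s^2*v + 6*s^2 - 3*s*v^2 + 4*s*v + v^3 - 2*v^2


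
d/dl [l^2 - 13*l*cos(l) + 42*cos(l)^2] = 13*l*sin(l) + 2*l - 42*sin(2*l) - 13*cos(l)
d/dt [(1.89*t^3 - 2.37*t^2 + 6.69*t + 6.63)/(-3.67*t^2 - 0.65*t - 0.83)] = (-6.9363*t^4 - 2.457*t^3 + 21.3867*t^2 + 52.5984*t - 1.2432)/(13.4689*t^4 + 4.771*t^3 + 6.5147*t^2 + 1.079*t + 0.6889)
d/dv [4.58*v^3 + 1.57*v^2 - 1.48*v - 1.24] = 13.74*v^2 + 3.14*v - 1.48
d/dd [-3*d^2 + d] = 1 - 6*d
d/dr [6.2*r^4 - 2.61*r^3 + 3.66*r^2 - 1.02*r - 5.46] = 24.8*r^3 - 7.83*r^2 + 7.32*r - 1.02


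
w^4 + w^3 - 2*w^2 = w^2*(w - 1)*(w + 2)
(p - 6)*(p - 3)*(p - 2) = p^3 - 11*p^2 + 36*p - 36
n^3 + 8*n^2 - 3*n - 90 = (n - 3)*(n + 5)*(n + 6)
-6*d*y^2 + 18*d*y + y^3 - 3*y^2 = y*(-6*d + y)*(y - 3)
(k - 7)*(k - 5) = k^2 - 12*k + 35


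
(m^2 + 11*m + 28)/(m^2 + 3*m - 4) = (m + 7)/(m - 1)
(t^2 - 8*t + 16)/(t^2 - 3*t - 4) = (t - 4)/(t + 1)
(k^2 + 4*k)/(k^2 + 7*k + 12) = k/(k + 3)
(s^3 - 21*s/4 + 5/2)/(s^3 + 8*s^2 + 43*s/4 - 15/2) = (s - 2)/(s + 6)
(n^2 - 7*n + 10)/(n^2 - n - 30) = (-n^2 + 7*n - 10)/(-n^2 + n + 30)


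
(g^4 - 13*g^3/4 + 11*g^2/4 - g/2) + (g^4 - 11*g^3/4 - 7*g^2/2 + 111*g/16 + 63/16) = 2*g^4 - 6*g^3 - 3*g^2/4 + 103*g/16 + 63/16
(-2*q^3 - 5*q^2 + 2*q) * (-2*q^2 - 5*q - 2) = 4*q^5 + 20*q^4 + 25*q^3 - 4*q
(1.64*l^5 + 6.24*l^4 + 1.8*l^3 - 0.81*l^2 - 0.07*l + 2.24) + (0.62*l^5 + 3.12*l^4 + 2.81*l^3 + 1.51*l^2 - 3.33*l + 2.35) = 2.26*l^5 + 9.36*l^4 + 4.61*l^3 + 0.7*l^2 - 3.4*l + 4.59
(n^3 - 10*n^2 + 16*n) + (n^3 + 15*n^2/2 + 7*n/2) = 2*n^3 - 5*n^2/2 + 39*n/2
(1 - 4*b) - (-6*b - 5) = 2*b + 6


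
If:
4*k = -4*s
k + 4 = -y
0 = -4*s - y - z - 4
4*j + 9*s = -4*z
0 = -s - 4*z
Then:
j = 0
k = 0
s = 0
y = -4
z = 0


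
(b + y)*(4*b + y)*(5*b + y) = 20*b^3 + 29*b^2*y + 10*b*y^2 + y^3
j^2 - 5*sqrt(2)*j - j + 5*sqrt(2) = (j - 1)*(j - 5*sqrt(2))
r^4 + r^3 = r^3*(r + 1)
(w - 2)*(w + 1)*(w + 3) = w^3 + 2*w^2 - 5*w - 6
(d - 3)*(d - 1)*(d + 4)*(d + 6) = d^4 + 6*d^3 - 13*d^2 - 66*d + 72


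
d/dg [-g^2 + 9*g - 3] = 9 - 2*g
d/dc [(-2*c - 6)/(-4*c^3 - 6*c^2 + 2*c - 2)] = (2*c^3 + 3*c^2 - c - (c + 3)*(6*c^2 + 6*c - 1) + 1)/(2*c^3 + 3*c^2 - c + 1)^2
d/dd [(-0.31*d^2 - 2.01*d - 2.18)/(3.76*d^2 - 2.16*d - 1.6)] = (8.2272*d^2 + 17.3856*d - 1.4928)/(14.1376*d^4 - 16.2432*d^3 - 7.3664*d^2 + 6.912*d + 2.56)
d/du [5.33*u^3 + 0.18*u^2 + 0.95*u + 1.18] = 15.99*u^2 + 0.36*u + 0.95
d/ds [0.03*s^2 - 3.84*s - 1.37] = 0.06*s - 3.84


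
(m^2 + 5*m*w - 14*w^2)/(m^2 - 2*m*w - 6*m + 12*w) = (m + 7*w)/(m - 6)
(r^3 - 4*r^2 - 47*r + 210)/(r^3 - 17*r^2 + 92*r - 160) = (r^2 + r - 42)/(r^2 - 12*r + 32)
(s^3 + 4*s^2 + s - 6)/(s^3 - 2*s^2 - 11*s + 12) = (s + 2)/(s - 4)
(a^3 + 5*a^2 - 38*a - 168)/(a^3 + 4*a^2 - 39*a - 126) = (a + 4)/(a + 3)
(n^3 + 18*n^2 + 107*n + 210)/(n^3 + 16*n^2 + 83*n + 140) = (n + 6)/(n + 4)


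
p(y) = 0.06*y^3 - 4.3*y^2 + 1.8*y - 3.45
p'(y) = 0.18*y^2 - 8.6*y + 1.8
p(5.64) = -119.31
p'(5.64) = -40.98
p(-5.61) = -159.47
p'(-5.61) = 55.71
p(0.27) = -3.28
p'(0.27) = -0.51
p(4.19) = -66.99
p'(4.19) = -31.07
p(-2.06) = -25.93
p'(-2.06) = 20.28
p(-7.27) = -266.86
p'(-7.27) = 73.84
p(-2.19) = -28.65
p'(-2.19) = 21.50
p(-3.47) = -63.98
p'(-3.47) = 33.81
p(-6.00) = -182.01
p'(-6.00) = 59.88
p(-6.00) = -182.01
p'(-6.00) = 59.88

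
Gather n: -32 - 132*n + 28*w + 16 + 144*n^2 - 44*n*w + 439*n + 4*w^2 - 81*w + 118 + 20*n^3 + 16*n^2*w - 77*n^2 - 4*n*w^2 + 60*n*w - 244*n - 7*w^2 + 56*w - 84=20*n^3 + n^2*(16*w + 67) + n*(-4*w^2 + 16*w + 63) - 3*w^2 + 3*w + 18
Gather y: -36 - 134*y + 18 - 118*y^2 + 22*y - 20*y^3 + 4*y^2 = -20*y^3 - 114*y^2 - 112*y - 18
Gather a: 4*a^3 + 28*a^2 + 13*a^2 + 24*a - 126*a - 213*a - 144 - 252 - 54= 4*a^3 + 41*a^2 - 315*a - 450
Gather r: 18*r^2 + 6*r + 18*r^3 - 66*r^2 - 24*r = 18*r^3 - 48*r^2 - 18*r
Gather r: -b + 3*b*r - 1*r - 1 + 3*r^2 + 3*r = -b + 3*r^2 + r*(3*b + 2) - 1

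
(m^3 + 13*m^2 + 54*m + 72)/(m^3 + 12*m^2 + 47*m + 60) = (m + 6)/(m + 5)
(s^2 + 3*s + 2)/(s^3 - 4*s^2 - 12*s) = (s + 1)/(s*(s - 6))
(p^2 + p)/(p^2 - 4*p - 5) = p/(p - 5)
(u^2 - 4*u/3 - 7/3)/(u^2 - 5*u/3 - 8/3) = (3*u - 7)/(3*u - 8)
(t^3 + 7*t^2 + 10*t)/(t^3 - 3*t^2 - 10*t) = (t + 5)/(t - 5)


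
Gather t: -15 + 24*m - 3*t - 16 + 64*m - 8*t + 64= 88*m - 11*t + 33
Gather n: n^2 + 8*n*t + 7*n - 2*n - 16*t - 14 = n^2 + n*(8*t + 5) - 16*t - 14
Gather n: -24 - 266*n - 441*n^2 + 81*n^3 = 81*n^3 - 441*n^2 - 266*n - 24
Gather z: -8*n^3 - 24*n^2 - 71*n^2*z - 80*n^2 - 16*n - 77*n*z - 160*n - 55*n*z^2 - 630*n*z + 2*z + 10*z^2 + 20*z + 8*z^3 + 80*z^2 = -8*n^3 - 104*n^2 - 176*n + 8*z^3 + z^2*(90 - 55*n) + z*(-71*n^2 - 707*n + 22)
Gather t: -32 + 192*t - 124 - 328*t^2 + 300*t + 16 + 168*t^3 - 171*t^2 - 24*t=168*t^3 - 499*t^2 + 468*t - 140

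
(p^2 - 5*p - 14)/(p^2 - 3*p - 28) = (p + 2)/(p + 4)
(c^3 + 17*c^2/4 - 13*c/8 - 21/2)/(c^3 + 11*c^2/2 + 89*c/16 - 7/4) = 2*(2*c - 3)/(4*c - 1)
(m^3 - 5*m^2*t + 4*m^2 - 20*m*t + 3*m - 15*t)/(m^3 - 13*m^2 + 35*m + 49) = (m^2 - 5*m*t + 3*m - 15*t)/(m^2 - 14*m + 49)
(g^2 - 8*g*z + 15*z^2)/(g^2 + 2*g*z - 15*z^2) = (g - 5*z)/(g + 5*z)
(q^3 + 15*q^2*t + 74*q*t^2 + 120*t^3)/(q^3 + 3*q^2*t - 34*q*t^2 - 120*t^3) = (q + 6*t)/(q - 6*t)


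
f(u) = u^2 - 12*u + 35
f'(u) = 2*u - 12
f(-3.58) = 90.78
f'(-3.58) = -19.16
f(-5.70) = 135.89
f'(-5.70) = -23.40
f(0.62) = 27.94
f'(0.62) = -10.76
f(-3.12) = 82.17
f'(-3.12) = -18.24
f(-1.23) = 51.27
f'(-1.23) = -14.46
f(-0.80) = 45.24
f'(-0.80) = -13.60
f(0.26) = 31.95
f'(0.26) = -11.48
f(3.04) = 7.76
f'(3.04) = -5.92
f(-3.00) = 80.00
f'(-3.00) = -18.00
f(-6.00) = 143.00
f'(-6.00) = -24.00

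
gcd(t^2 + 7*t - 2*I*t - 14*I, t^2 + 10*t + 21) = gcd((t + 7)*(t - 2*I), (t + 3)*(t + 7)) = t + 7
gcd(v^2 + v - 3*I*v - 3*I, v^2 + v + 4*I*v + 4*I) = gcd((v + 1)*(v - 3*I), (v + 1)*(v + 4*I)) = v + 1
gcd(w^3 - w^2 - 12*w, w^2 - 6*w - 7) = 1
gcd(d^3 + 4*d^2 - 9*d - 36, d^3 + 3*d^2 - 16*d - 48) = d^2 + 7*d + 12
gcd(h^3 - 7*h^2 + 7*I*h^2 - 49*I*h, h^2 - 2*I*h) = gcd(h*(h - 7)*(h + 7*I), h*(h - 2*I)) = h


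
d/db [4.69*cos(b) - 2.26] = -4.69*sin(b)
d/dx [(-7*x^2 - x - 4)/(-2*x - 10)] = (7*x^2 + 70*x + 1)/(2*(x^2 + 10*x + 25))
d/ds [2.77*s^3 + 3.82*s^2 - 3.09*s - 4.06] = 8.31*s^2 + 7.64*s - 3.09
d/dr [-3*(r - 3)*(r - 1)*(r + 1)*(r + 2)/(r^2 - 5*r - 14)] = 6*(-r^3 + 12*r^2 - 21*r - 2)/(r^2 - 14*r + 49)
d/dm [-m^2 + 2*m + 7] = 2 - 2*m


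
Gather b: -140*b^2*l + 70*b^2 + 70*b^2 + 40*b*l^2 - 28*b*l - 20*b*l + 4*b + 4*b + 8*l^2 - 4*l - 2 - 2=b^2*(140 - 140*l) + b*(40*l^2 - 48*l + 8) + 8*l^2 - 4*l - 4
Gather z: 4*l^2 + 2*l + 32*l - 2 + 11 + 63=4*l^2 + 34*l + 72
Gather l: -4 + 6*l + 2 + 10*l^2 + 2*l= 10*l^2 + 8*l - 2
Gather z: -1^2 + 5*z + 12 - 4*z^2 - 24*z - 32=-4*z^2 - 19*z - 21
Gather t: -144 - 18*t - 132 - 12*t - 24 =-30*t - 300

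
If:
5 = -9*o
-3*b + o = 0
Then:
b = -5/27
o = -5/9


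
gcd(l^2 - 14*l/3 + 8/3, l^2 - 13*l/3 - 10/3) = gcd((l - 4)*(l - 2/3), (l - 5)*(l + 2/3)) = 1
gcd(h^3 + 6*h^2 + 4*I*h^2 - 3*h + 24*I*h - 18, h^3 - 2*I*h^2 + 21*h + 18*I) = h^2 + 4*I*h - 3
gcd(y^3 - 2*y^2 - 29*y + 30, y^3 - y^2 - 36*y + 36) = y^2 - 7*y + 6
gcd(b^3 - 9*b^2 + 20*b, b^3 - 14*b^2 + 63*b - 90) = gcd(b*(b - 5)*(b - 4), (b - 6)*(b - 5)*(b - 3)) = b - 5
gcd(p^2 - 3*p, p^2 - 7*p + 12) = p - 3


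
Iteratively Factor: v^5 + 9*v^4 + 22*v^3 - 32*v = (v)*(v^4 + 9*v^3 + 22*v^2 - 32) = v*(v + 4)*(v^3 + 5*v^2 + 2*v - 8) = v*(v + 2)*(v + 4)*(v^2 + 3*v - 4) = v*(v - 1)*(v + 2)*(v + 4)*(v + 4)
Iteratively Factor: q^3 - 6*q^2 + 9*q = (q - 3)*(q^2 - 3*q) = (q - 3)^2*(q)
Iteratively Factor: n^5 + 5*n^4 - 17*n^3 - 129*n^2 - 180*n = (n + 4)*(n^4 + n^3 - 21*n^2 - 45*n) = n*(n + 4)*(n^3 + n^2 - 21*n - 45) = n*(n + 3)*(n + 4)*(n^2 - 2*n - 15) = n*(n + 3)^2*(n + 4)*(n - 5)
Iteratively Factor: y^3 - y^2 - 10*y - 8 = (y - 4)*(y^2 + 3*y + 2) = (y - 4)*(y + 1)*(y + 2)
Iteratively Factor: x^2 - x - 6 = (x - 3)*(x + 2)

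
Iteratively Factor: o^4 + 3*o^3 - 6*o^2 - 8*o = (o + 4)*(o^3 - o^2 - 2*o) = (o + 1)*(o + 4)*(o^2 - 2*o) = o*(o + 1)*(o + 4)*(o - 2)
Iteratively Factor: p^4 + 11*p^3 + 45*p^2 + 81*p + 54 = (p + 3)*(p^3 + 8*p^2 + 21*p + 18) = (p + 2)*(p + 3)*(p^2 + 6*p + 9) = (p + 2)*(p + 3)^2*(p + 3)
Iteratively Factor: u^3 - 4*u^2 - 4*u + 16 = (u + 2)*(u^2 - 6*u + 8) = (u - 2)*(u + 2)*(u - 4)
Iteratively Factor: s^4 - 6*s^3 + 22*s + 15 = (s - 3)*(s^3 - 3*s^2 - 9*s - 5) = (s - 3)*(s + 1)*(s^2 - 4*s - 5) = (s - 3)*(s + 1)^2*(s - 5)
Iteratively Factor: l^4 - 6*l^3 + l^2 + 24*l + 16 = (l - 4)*(l^3 - 2*l^2 - 7*l - 4) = (l - 4)*(l + 1)*(l^2 - 3*l - 4) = (l - 4)^2*(l + 1)*(l + 1)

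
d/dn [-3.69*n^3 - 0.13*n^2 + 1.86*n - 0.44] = -11.07*n^2 - 0.26*n + 1.86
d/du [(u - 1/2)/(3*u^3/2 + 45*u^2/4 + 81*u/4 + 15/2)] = 2*(-8*u^3 - 24*u^2 + 30*u + 47)/(3*(4*u^6 + 60*u^5 + 333*u^4 + 850*u^3 + 1029*u^2 + 540*u + 100))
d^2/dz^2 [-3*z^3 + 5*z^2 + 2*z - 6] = 10 - 18*z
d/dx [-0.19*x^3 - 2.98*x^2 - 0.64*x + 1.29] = -0.57*x^2 - 5.96*x - 0.64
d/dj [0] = 0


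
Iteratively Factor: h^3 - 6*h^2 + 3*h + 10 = (h + 1)*(h^2 - 7*h + 10) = (h - 5)*(h + 1)*(h - 2)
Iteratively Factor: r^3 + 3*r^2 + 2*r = (r + 2)*(r^2 + r) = (r + 1)*(r + 2)*(r)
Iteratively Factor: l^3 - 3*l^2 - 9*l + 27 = (l + 3)*(l^2 - 6*l + 9) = (l - 3)*(l + 3)*(l - 3)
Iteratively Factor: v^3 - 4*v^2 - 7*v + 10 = (v + 2)*(v^2 - 6*v + 5) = (v - 1)*(v + 2)*(v - 5)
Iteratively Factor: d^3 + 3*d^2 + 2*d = (d + 2)*(d^2 + d) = d*(d + 2)*(d + 1)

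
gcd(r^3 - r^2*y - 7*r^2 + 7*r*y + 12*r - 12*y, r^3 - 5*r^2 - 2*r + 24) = r^2 - 7*r + 12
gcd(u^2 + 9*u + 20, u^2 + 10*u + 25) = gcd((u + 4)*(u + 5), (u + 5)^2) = u + 5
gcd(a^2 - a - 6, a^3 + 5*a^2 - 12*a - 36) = a^2 - a - 6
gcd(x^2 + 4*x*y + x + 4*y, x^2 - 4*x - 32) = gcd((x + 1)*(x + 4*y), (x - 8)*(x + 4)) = 1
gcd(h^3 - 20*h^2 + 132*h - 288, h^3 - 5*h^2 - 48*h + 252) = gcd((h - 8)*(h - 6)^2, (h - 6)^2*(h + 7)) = h^2 - 12*h + 36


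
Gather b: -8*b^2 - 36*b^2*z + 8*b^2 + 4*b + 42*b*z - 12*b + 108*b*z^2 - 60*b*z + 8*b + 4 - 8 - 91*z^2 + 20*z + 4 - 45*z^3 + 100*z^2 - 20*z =-36*b^2*z + b*(108*z^2 - 18*z) - 45*z^3 + 9*z^2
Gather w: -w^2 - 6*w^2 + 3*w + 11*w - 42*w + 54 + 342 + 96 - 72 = -7*w^2 - 28*w + 420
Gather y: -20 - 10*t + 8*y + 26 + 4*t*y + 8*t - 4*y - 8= -2*t + y*(4*t + 4) - 2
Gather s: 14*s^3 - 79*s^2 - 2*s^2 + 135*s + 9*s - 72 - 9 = 14*s^3 - 81*s^2 + 144*s - 81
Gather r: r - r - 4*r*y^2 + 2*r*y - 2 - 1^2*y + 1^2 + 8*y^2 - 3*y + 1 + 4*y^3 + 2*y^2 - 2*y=r*(-4*y^2 + 2*y) + 4*y^3 + 10*y^2 - 6*y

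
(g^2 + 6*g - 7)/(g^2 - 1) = (g + 7)/(g + 1)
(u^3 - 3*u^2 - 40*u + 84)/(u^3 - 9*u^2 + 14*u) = (u + 6)/u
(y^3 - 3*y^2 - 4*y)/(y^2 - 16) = y*(y + 1)/(y + 4)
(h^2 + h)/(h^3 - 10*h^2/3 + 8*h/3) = 3*(h + 1)/(3*h^2 - 10*h + 8)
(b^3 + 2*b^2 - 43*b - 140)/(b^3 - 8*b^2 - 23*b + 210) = (b + 4)/(b - 6)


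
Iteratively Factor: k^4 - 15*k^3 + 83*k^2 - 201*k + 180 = (k - 4)*(k^3 - 11*k^2 + 39*k - 45) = (k - 4)*(k - 3)*(k^2 - 8*k + 15) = (k - 5)*(k - 4)*(k - 3)*(k - 3)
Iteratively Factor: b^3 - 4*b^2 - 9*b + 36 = (b - 4)*(b^2 - 9) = (b - 4)*(b + 3)*(b - 3)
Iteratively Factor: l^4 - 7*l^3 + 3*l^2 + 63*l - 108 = (l - 3)*(l^3 - 4*l^2 - 9*l + 36) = (l - 3)*(l + 3)*(l^2 - 7*l + 12) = (l - 4)*(l - 3)*(l + 3)*(l - 3)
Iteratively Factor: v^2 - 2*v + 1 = (v - 1)*(v - 1)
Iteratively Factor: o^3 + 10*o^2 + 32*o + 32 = (o + 4)*(o^2 + 6*o + 8) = (o + 4)^2*(o + 2)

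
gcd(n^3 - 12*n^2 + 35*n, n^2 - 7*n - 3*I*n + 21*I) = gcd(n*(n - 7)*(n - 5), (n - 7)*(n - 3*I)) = n - 7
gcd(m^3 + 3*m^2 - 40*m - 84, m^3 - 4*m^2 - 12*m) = m^2 - 4*m - 12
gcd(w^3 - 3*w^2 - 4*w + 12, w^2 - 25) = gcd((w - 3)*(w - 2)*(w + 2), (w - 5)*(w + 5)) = 1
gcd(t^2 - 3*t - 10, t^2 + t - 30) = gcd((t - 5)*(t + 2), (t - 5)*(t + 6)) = t - 5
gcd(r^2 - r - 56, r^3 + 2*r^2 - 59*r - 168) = r^2 - r - 56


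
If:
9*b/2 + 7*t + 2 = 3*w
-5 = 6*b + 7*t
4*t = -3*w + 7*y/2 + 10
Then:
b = -49*y/69 - 74/23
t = 14*y/23 + 47/23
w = 49*y/138 + 14/23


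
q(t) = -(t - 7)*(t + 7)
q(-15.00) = -176.00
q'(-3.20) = 6.40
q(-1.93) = 45.28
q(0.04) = 49.00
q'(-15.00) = 30.00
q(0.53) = 48.72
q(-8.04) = -15.64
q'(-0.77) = 1.54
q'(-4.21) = 8.42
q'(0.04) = -0.08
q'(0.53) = -1.06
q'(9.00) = -18.00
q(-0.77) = 48.41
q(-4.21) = 31.28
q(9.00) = -32.00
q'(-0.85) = 1.70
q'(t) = -2*t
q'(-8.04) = 16.08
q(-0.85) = 48.28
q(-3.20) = 38.76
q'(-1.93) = 3.86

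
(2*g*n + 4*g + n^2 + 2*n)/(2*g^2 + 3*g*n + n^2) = (n + 2)/(g + n)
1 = 1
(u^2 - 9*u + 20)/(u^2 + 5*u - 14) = (u^2 - 9*u + 20)/(u^2 + 5*u - 14)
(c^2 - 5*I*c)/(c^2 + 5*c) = (c - 5*I)/(c + 5)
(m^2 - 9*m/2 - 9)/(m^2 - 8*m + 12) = (m + 3/2)/(m - 2)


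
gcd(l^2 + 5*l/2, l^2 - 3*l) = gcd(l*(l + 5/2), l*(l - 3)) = l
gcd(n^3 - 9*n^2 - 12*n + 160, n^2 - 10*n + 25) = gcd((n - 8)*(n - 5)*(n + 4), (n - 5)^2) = n - 5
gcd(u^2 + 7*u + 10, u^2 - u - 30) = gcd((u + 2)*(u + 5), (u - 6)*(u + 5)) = u + 5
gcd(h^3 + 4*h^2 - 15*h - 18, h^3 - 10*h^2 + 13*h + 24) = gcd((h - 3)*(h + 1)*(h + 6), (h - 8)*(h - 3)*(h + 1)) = h^2 - 2*h - 3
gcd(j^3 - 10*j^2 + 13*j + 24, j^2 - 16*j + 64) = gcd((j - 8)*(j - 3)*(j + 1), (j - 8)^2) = j - 8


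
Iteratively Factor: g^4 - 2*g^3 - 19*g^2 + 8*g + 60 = (g - 5)*(g^3 + 3*g^2 - 4*g - 12) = (g - 5)*(g - 2)*(g^2 + 5*g + 6) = (g - 5)*(g - 2)*(g + 2)*(g + 3)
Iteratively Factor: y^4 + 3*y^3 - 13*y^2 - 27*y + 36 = (y + 3)*(y^3 - 13*y + 12) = (y - 1)*(y + 3)*(y^2 + y - 12) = (y - 3)*(y - 1)*(y + 3)*(y + 4)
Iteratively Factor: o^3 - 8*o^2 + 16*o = (o - 4)*(o^2 - 4*o) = (o - 4)^2*(o)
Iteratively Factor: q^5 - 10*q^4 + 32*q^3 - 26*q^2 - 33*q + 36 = (q - 3)*(q^4 - 7*q^3 + 11*q^2 + 7*q - 12) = (q - 3)^2*(q^3 - 4*q^2 - q + 4) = (q - 4)*(q - 3)^2*(q^2 - 1) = (q - 4)*(q - 3)^2*(q + 1)*(q - 1)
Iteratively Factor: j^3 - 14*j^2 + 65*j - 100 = (j - 5)*(j^2 - 9*j + 20) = (j - 5)*(j - 4)*(j - 5)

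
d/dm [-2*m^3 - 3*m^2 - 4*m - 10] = -6*m^2 - 6*m - 4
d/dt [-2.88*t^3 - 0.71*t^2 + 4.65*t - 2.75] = -8.64*t^2 - 1.42*t + 4.65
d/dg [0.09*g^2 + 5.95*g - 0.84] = 0.18*g + 5.95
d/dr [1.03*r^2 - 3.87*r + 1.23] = 2.06*r - 3.87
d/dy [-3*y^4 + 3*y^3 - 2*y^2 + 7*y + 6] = -12*y^3 + 9*y^2 - 4*y + 7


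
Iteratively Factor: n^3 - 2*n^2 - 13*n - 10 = (n + 2)*(n^2 - 4*n - 5) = (n + 1)*(n + 2)*(n - 5)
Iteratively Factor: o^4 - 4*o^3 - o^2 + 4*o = (o - 1)*(o^3 - 3*o^2 - 4*o) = (o - 1)*(o + 1)*(o^2 - 4*o) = o*(o - 1)*(o + 1)*(o - 4)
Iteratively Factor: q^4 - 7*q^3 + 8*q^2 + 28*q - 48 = (q + 2)*(q^3 - 9*q^2 + 26*q - 24) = (q - 3)*(q + 2)*(q^2 - 6*q + 8) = (q - 3)*(q - 2)*(q + 2)*(q - 4)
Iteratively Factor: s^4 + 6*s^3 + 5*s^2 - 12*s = (s + 4)*(s^3 + 2*s^2 - 3*s) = (s + 3)*(s + 4)*(s^2 - s) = s*(s + 3)*(s + 4)*(s - 1)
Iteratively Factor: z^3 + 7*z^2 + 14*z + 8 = (z + 1)*(z^2 + 6*z + 8) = (z + 1)*(z + 4)*(z + 2)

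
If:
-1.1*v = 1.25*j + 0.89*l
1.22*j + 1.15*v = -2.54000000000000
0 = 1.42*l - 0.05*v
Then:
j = 50.18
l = -1.95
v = -55.44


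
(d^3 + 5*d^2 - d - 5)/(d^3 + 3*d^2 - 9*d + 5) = (d + 1)/(d - 1)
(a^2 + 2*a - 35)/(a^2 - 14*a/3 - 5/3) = 3*(a + 7)/(3*a + 1)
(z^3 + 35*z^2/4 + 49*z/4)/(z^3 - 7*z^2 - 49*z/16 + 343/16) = 4*z*(z + 7)/(4*z^2 - 35*z + 49)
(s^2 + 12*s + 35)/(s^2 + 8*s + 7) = (s + 5)/(s + 1)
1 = 1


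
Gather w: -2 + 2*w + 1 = 2*w - 1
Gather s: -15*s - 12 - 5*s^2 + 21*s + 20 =-5*s^2 + 6*s + 8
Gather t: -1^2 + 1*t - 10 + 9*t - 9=10*t - 20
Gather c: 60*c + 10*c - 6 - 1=70*c - 7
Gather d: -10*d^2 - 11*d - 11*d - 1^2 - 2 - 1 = -10*d^2 - 22*d - 4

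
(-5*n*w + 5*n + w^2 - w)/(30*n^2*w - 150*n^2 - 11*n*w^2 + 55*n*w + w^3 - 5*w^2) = (w - 1)/(-6*n*w + 30*n + w^2 - 5*w)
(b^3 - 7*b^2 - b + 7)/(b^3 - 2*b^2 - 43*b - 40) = (b^2 - 8*b + 7)/(b^2 - 3*b - 40)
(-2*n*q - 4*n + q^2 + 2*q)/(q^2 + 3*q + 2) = (-2*n + q)/(q + 1)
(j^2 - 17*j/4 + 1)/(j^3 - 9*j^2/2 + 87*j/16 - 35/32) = 8*(j - 4)/(8*j^2 - 34*j + 35)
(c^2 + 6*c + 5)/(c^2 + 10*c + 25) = (c + 1)/(c + 5)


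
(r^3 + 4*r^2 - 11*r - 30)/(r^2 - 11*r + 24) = (r^2 + 7*r + 10)/(r - 8)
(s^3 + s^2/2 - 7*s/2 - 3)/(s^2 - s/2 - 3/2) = (2*s^2 - s - 6)/(2*s - 3)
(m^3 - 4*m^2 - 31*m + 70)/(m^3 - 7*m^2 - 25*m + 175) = (m - 2)/(m - 5)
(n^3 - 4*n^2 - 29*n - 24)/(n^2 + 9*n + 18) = (n^2 - 7*n - 8)/(n + 6)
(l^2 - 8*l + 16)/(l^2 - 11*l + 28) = (l - 4)/(l - 7)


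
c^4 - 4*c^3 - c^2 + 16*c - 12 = (c - 3)*(c - 2)*(c - 1)*(c + 2)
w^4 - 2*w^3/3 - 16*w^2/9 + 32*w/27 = w*(w - 4/3)*(w - 2/3)*(w + 4/3)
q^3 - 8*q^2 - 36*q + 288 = (q - 8)*(q - 6)*(q + 6)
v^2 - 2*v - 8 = (v - 4)*(v + 2)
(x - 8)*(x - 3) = x^2 - 11*x + 24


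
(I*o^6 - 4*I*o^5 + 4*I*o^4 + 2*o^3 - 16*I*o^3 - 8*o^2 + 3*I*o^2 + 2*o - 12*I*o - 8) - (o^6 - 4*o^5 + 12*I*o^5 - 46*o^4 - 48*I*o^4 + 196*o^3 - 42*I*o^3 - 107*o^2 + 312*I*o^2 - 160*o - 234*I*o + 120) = -o^6 + I*o^6 + 4*o^5 - 16*I*o^5 + 46*o^4 + 52*I*o^4 - 194*o^3 + 26*I*o^3 + 99*o^2 - 309*I*o^2 + 162*o + 222*I*o - 128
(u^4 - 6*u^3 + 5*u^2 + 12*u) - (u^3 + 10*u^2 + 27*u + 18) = u^4 - 7*u^3 - 5*u^2 - 15*u - 18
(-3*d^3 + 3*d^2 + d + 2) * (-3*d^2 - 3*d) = 9*d^5 - 12*d^3 - 9*d^2 - 6*d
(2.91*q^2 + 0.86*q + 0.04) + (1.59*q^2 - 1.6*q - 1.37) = 4.5*q^2 - 0.74*q - 1.33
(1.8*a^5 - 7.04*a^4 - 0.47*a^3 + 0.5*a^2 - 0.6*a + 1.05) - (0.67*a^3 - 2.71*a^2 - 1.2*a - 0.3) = 1.8*a^5 - 7.04*a^4 - 1.14*a^3 + 3.21*a^2 + 0.6*a + 1.35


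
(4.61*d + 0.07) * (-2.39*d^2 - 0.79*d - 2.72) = -11.0179*d^3 - 3.8092*d^2 - 12.5945*d - 0.1904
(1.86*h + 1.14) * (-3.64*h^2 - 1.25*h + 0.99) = -6.7704*h^3 - 6.4746*h^2 + 0.4164*h + 1.1286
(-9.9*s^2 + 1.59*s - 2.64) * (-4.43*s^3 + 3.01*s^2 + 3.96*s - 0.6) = 43.857*s^5 - 36.8427*s^4 - 22.7229*s^3 + 4.29*s^2 - 11.4084*s + 1.584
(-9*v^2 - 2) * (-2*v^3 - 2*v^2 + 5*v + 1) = 18*v^5 + 18*v^4 - 41*v^3 - 5*v^2 - 10*v - 2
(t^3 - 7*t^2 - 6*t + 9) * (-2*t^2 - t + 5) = -2*t^5 + 13*t^4 + 24*t^3 - 47*t^2 - 39*t + 45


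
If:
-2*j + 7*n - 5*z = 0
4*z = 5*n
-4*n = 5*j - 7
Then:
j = 21/47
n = 56/47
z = 70/47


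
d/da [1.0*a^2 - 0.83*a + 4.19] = 2.0*a - 0.83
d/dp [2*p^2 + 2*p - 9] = 4*p + 2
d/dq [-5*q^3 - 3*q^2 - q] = -15*q^2 - 6*q - 1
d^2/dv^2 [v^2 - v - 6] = 2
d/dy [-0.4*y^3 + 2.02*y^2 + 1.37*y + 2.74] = -1.2*y^2 + 4.04*y + 1.37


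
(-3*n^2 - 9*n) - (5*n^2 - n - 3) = -8*n^2 - 8*n + 3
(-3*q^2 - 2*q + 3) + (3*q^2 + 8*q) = 6*q + 3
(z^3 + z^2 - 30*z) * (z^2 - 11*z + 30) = z^5 - 10*z^4 - 11*z^3 + 360*z^2 - 900*z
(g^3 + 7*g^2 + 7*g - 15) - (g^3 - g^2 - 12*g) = 8*g^2 + 19*g - 15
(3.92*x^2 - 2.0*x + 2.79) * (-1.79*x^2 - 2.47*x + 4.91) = -7.0168*x^4 - 6.1024*x^3 + 19.1931*x^2 - 16.7113*x + 13.6989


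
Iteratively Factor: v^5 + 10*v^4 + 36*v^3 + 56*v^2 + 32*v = (v + 4)*(v^4 + 6*v^3 + 12*v^2 + 8*v) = (v + 2)*(v + 4)*(v^3 + 4*v^2 + 4*v) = v*(v + 2)*(v + 4)*(v^2 + 4*v + 4) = v*(v + 2)^2*(v + 4)*(v + 2)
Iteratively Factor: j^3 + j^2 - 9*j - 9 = (j + 1)*(j^2 - 9) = (j + 1)*(j + 3)*(j - 3)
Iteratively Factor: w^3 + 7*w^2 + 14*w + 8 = (w + 2)*(w^2 + 5*w + 4) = (w + 2)*(w + 4)*(w + 1)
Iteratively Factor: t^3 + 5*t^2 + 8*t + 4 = (t + 1)*(t^2 + 4*t + 4) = (t + 1)*(t + 2)*(t + 2)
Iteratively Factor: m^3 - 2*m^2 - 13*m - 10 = (m + 2)*(m^2 - 4*m - 5) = (m - 5)*(m + 2)*(m + 1)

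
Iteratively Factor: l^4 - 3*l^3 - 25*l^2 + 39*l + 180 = (l - 4)*(l^3 + l^2 - 21*l - 45) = (l - 4)*(l + 3)*(l^2 - 2*l - 15) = (l - 5)*(l - 4)*(l + 3)*(l + 3)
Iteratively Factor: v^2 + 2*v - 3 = (v - 1)*(v + 3)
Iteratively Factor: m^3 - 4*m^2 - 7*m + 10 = (m - 1)*(m^2 - 3*m - 10) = (m - 1)*(m + 2)*(m - 5)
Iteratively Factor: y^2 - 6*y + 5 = (y - 5)*(y - 1)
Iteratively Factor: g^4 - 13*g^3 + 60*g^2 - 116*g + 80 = (g - 2)*(g^3 - 11*g^2 + 38*g - 40) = (g - 4)*(g - 2)*(g^2 - 7*g + 10) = (g - 4)*(g - 2)^2*(g - 5)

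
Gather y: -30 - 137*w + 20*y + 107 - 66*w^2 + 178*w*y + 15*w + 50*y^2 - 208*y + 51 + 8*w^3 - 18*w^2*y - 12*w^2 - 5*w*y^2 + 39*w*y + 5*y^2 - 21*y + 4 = 8*w^3 - 78*w^2 - 122*w + y^2*(55 - 5*w) + y*(-18*w^2 + 217*w - 209) + 132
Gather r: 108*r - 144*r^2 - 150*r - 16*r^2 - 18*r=-160*r^2 - 60*r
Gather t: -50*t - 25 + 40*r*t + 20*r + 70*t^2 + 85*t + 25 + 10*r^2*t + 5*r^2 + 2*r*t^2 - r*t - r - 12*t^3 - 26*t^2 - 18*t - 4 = 5*r^2 + 19*r - 12*t^3 + t^2*(2*r + 44) + t*(10*r^2 + 39*r + 17) - 4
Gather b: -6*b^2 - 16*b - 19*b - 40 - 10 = -6*b^2 - 35*b - 50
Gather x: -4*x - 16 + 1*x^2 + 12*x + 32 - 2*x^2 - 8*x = 16 - x^2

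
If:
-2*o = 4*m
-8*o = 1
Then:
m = 1/16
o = -1/8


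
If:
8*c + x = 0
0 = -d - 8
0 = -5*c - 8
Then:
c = -8/5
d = -8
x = 64/5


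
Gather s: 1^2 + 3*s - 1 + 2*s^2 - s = 2*s^2 + 2*s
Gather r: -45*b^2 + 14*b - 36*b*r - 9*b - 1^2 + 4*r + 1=-45*b^2 + 5*b + r*(4 - 36*b)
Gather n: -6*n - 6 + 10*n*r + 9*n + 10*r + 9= n*(10*r + 3) + 10*r + 3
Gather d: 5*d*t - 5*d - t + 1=d*(5*t - 5) - t + 1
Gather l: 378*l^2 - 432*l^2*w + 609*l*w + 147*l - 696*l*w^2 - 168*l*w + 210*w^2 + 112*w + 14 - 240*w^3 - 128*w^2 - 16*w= l^2*(378 - 432*w) + l*(-696*w^2 + 441*w + 147) - 240*w^3 + 82*w^2 + 96*w + 14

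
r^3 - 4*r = r*(r - 2)*(r + 2)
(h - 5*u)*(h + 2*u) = h^2 - 3*h*u - 10*u^2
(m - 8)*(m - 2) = m^2 - 10*m + 16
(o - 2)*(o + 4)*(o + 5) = o^3 + 7*o^2 + 2*o - 40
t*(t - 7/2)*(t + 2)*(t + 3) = t^4 + 3*t^3/2 - 23*t^2/2 - 21*t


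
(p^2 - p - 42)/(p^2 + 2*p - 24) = (p - 7)/(p - 4)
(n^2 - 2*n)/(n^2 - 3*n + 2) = n/(n - 1)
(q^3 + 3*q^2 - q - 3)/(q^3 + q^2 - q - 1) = (q + 3)/(q + 1)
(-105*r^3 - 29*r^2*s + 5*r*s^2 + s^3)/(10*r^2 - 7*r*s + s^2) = (-21*r^2 - 10*r*s - s^2)/(2*r - s)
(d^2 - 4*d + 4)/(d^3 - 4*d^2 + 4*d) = 1/d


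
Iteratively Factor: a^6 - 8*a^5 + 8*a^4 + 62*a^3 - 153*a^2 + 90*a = (a - 1)*(a^5 - 7*a^4 + a^3 + 63*a^2 - 90*a) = (a - 2)*(a - 1)*(a^4 - 5*a^3 - 9*a^2 + 45*a) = (a - 5)*(a - 2)*(a - 1)*(a^3 - 9*a) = a*(a - 5)*(a - 2)*(a - 1)*(a^2 - 9) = a*(a - 5)*(a - 2)*(a - 1)*(a + 3)*(a - 3)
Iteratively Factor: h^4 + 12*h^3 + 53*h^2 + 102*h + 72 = (h + 3)*(h^3 + 9*h^2 + 26*h + 24) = (h + 3)*(h + 4)*(h^2 + 5*h + 6) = (h + 2)*(h + 3)*(h + 4)*(h + 3)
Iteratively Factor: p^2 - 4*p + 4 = (p - 2)*(p - 2)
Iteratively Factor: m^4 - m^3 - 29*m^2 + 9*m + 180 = (m - 3)*(m^3 + 2*m^2 - 23*m - 60) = (m - 5)*(m - 3)*(m^2 + 7*m + 12) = (m - 5)*(m - 3)*(m + 4)*(m + 3)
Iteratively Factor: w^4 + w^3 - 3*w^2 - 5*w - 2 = (w + 1)*(w^3 - 3*w - 2) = (w - 2)*(w + 1)*(w^2 + 2*w + 1) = (w - 2)*(w + 1)^2*(w + 1)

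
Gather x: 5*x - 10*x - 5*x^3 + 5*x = -5*x^3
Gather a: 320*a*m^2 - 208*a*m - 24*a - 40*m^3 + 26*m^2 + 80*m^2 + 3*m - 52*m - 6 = a*(320*m^2 - 208*m - 24) - 40*m^3 + 106*m^2 - 49*m - 6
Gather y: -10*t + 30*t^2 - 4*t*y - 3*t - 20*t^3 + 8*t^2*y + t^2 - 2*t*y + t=-20*t^3 + 31*t^2 - 12*t + y*(8*t^2 - 6*t)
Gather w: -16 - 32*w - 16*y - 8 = -32*w - 16*y - 24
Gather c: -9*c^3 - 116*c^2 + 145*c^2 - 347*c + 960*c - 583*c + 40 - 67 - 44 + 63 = -9*c^3 + 29*c^2 + 30*c - 8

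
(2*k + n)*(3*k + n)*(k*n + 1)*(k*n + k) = 6*k^4*n^2 + 6*k^4*n + 5*k^3*n^3 + 5*k^3*n^2 + 6*k^3*n + 6*k^3 + k^2*n^4 + k^2*n^3 + 5*k^2*n^2 + 5*k^2*n + k*n^3 + k*n^2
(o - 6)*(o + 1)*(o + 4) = o^3 - o^2 - 26*o - 24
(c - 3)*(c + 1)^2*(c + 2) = c^4 + c^3 - 7*c^2 - 13*c - 6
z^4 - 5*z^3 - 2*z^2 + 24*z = z*(z - 4)*(z - 3)*(z + 2)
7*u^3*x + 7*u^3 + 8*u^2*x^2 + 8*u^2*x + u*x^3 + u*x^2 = (u + x)*(7*u + x)*(u*x + u)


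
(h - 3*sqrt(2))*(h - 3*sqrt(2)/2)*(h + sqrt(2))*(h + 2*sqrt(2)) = h^4 - 3*sqrt(2)*h^3/2 - 14*h^2 + 9*sqrt(2)*h + 36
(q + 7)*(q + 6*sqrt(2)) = q^2 + 7*q + 6*sqrt(2)*q + 42*sqrt(2)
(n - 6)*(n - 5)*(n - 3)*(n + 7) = n^4 - 7*n^3 - 35*n^2 + 351*n - 630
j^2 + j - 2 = (j - 1)*(j + 2)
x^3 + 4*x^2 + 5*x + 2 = (x + 1)^2*(x + 2)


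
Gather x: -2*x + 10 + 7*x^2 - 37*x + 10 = 7*x^2 - 39*x + 20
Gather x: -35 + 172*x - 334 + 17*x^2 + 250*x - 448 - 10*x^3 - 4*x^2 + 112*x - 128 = -10*x^3 + 13*x^2 + 534*x - 945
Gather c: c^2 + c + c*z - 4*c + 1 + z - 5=c^2 + c*(z - 3) + z - 4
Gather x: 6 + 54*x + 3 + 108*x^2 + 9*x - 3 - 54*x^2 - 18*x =54*x^2 + 45*x + 6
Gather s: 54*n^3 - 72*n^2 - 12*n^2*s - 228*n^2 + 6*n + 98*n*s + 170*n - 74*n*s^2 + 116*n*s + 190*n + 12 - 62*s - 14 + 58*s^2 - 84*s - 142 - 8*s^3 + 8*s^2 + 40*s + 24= 54*n^3 - 300*n^2 + 366*n - 8*s^3 + s^2*(66 - 74*n) + s*(-12*n^2 + 214*n - 106) - 120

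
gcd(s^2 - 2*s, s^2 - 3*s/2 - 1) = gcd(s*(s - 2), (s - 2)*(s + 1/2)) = s - 2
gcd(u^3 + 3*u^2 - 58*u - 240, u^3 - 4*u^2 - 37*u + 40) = u^2 - 3*u - 40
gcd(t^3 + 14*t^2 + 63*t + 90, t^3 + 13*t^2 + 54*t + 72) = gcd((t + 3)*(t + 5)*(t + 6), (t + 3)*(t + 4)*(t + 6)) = t^2 + 9*t + 18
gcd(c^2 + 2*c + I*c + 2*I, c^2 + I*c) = c + I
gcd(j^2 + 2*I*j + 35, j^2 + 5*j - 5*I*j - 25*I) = j - 5*I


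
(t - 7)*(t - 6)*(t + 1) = t^3 - 12*t^2 + 29*t + 42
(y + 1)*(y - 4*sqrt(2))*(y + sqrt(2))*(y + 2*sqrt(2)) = y^4 - sqrt(2)*y^3 + y^3 - 20*y^2 - sqrt(2)*y^2 - 16*sqrt(2)*y - 20*y - 16*sqrt(2)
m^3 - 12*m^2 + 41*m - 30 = (m - 6)*(m - 5)*(m - 1)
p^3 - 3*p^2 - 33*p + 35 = (p - 7)*(p - 1)*(p + 5)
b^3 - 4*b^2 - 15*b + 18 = (b - 6)*(b - 1)*(b + 3)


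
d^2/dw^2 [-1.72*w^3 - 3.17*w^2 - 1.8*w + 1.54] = -10.32*w - 6.34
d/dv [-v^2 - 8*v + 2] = -2*v - 8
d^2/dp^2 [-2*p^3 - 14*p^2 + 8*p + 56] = -12*p - 28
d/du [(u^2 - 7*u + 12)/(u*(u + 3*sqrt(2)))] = (3*sqrt(2)*u^2 + 7*u^2 - 24*u - 36*sqrt(2))/(u^2*(u^2 + 6*sqrt(2)*u + 18))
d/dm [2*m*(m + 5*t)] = 4*m + 10*t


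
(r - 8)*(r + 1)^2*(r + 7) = r^4 + r^3 - 57*r^2 - 113*r - 56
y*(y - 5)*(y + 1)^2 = y^4 - 3*y^3 - 9*y^2 - 5*y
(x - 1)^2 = x^2 - 2*x + 1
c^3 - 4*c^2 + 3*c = c*(c - 3)*(c - 1)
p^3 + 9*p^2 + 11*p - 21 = (p - 1)*(p + 3)*(p + 7)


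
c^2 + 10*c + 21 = (c + 3)*(c + 7)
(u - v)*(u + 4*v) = u^2 + 3*u*v - 4*v^2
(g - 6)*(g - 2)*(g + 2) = g^3 - 6*g^2 - 4*g + 24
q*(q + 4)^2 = q^3 + 8*q^2 + 16*q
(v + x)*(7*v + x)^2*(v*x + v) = 49*v^4*x + 49*v^4 + 63*v^3*x^2 + 63*v^3*x + 15*v^2*x^3 + 15*v^2*x^2 + v*x^4 + v*x^3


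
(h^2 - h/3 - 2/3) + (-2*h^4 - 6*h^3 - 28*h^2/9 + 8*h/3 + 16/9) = -2*h^4 - 6*h^3 - 19*h^2/9 + 7*h/3 + 10/9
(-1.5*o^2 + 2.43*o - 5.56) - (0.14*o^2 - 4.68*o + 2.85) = -1.64*o^2 + 7.11*o - 8.41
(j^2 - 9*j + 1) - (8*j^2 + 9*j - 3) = -7*j^2 - 18*j + 4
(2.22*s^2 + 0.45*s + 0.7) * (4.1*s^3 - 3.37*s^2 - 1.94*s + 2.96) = 9.102*s^5 - 5.6364*s^4 - 2.9533*s^3 + 3.3392*s^2 - 0.0259999999999998*s + 2.072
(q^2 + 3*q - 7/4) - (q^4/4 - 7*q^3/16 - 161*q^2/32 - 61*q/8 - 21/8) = -q^4/4 + 7*q^3/16 + 193*q^2/32 + 85*q/8 + 7/8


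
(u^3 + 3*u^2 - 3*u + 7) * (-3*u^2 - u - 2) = -3*u^5 - 10*u^4 + 4*u^3 - 24*u^2 - u - 14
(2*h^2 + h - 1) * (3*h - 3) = 6*h^3 - 3*h^2 - 6*h + 3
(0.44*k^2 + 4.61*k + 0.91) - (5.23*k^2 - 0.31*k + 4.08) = -4.79*k^2 + 4.92*k - 3.17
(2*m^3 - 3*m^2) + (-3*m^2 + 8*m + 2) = 2*m^3 - 6*m^2 + 8*m + 2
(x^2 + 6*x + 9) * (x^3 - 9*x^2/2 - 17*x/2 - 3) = x^5 + 3*x^4/2 - 53*x^3/2 - 189*x^2/2 - 189*x/2 - 27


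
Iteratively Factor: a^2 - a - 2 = (a + 1)*(a - 2)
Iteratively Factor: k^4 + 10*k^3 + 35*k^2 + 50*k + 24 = (k + 4)*(k^3 + 6*k^2 + 11*k + 6) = (k + 2)*(k + 4)*(k^2 + 4*k + 3) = (k + 2)*(k + 3)*(k + 4)*(k + 1)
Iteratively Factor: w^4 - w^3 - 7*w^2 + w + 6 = (w + 2)*(w^3 - 3*w^2 - w + 3) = (w - 1)*(w + 2)*(w^2 - 2*w - 3) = (w - 3)*(w - 1)*(w + 2)*(w + 1)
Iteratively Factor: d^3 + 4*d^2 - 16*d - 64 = (d - 4)*(d^2 + 8*d + 16) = (d - 4)*(d + 4)*(d + 4)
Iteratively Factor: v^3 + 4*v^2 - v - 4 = (v + 4)*(v^2 - 1) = (v - 1)*(v + 4)*(v + 1)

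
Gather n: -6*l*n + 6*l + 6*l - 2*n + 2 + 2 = 12*l + n*(-6*l - 2) + 4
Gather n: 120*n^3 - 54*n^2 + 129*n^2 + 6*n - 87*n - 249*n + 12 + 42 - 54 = 120*n^3 + 75*n^2 - 330*n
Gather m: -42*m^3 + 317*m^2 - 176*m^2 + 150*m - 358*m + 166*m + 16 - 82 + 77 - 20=-42*m^3 + 141*m^2 - 42*m - 9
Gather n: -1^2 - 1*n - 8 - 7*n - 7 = -8*n - 16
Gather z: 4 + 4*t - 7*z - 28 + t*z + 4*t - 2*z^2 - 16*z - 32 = 8*t - 2*z^2 + z*(t - 23) - 56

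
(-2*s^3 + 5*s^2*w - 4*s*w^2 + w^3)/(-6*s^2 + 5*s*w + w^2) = (2*s^2 - 3*s*w + w^2)/(6*s + w)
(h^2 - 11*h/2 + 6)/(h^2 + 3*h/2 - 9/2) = (h - 4)/(h + 3)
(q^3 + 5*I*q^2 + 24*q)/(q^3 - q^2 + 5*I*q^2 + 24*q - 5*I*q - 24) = q/(q - 1)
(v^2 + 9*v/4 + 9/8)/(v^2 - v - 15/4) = (4*v + 3)/(2*(2*v - 5))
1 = 1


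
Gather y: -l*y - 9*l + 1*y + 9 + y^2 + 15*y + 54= -9*l + y^2 + y*(16 - l) + 63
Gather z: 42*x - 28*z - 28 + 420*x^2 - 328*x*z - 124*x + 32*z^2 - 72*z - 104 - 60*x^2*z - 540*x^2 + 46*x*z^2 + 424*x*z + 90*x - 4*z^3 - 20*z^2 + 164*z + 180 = -120*x^2 + 8*x - 4*z^3 + z^2*(46*x + 12) + z*(-60*x^2 + 96*x + 64) + 48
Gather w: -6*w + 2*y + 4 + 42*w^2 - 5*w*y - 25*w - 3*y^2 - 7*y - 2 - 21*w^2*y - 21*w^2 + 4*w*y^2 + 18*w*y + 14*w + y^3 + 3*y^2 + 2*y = w^2*(21 - 21*y) + w*(4*y^2 + 13*y - 17) + y^3 - 3*y + 2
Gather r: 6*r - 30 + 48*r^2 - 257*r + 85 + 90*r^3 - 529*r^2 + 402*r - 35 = 90*r^3 - 481*r^2 + 151*r + 20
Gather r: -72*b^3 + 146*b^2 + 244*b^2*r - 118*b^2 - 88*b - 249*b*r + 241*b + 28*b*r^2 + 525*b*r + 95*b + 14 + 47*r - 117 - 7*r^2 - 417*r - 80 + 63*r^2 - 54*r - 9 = -72*b^3 + 28*b^2 + 248*b + r^2*(28*b + 56) + r*(244*b^2 + 276*b - 424) - 192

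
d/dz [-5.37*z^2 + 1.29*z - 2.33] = 1.29 - 10.74*z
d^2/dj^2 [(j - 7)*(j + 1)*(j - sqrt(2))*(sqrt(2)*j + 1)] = 12*sqrt(2)*j^2 - 36*sqrt(2)*j - 6*j - 16*sqrt(2) + 12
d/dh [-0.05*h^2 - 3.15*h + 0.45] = -0.1*h - 3.15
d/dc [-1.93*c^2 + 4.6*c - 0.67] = 4.6 - 3.86*c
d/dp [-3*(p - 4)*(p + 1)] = 9 - 6*p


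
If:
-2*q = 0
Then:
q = 0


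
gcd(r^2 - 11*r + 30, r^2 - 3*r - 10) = r - 5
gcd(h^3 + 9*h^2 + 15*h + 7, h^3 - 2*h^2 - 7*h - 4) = h^2 + 2*h + 1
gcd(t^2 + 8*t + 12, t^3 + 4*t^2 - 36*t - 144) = t + 6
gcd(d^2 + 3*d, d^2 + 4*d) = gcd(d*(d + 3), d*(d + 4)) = d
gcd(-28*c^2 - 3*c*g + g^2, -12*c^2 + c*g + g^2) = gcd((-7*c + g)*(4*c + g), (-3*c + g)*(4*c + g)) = 4*c + g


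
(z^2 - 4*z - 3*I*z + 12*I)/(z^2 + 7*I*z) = (z^2 - 4*z - 3*I*z + 12*I)/(z*(z + 7*I))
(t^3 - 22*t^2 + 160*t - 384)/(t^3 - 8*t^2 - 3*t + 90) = (t^2 - 16*t + 64)/(t^2 - 2*t - 15)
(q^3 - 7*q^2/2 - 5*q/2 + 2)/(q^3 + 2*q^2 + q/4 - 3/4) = 2*(q - 4)/(2*q + 3)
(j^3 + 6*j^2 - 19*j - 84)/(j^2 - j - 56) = (j^2 - j - 12)/(j - 8)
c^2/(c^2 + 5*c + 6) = c^2/(c^2 + 5*c + 6)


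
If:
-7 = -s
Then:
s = 7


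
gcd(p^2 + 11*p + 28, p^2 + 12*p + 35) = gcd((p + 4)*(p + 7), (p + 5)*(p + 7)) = p + 7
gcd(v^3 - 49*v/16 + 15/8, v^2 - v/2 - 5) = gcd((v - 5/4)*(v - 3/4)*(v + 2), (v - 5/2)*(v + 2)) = v + 2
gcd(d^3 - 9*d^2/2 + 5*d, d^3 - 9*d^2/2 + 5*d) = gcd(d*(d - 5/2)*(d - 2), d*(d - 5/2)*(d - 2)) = d^3 - 9*d^2/2 + 5*d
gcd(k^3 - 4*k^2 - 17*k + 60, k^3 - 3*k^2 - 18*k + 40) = k^2 - k - 20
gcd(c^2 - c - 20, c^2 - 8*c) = 1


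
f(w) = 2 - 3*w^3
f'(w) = -9*w^2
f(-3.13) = 93.99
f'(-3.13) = -88.17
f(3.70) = -149.96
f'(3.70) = -123.21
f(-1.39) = 10.06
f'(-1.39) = -17.39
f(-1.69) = 16.48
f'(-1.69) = -25.70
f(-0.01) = 2.00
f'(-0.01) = -0.00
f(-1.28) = 8.29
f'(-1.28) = -14.75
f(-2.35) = 40.93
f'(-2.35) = -49.70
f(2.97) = -76.59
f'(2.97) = -79.39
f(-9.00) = 2189.00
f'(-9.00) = -729.00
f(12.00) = -5182.00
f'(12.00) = -1296.00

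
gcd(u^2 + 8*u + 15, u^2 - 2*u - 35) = u + 5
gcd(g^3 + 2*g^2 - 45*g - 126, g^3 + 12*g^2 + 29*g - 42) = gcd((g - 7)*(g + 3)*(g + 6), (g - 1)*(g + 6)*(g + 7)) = g + 6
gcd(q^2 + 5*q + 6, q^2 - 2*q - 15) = q + 3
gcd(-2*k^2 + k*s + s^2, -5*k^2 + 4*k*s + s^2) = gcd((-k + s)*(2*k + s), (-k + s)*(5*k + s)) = -k + s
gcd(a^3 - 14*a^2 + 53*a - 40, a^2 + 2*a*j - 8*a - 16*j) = a - 8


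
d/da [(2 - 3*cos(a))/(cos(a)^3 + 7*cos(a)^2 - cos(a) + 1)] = (-6*cos(a)^3 - 15*cos(a)^2 + 28*cos(a) + 1)*sin(a)/(sin(a)^2*cos(a) + 7*sin(a)^2 - 8)^2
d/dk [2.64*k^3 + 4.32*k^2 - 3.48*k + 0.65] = 7.92*k^2 + 8.64*k - 3.48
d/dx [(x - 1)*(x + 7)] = 2*x + 6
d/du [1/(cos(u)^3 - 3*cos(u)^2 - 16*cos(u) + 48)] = (3*cos(u)^2 - 6*cos(u) - 16)*sin(u)/(cos(u)^3 - 3*cos(u)^2 - 16*cos(u) + 48)^2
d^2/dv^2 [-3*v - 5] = 0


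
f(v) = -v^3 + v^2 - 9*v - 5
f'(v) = -3*v^2 + 2*v - 9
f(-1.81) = 20.50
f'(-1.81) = -22.45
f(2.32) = -32.98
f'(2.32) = -20.51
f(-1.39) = 12.13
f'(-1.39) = -17.58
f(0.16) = -6.42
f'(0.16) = -8.76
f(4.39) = -109.84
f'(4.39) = -58.04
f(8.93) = -717.75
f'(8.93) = -230.37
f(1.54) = -20.14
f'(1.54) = -13.03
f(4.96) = -147.06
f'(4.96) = -72.88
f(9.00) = -734.00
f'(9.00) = -234.00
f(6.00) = -239.00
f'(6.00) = -105.00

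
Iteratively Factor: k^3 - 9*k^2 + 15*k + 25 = (k - 5)*(k^2 - 4*k - 5) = (k - 5)^2*(k + 1)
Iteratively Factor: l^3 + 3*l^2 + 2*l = (l + 1)*(l^2 + 2*l) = (l + 1)*(l + 2)*(l)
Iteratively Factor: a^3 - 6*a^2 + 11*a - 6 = (a - 2)*(a^2 - 4*a + 3) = (a - 2)*(a - 1)*(a - 3)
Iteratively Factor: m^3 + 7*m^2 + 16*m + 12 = (m + 2)*(m^2 + 5*m + 6) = (m + 2)*(m + 3)*(m + 2)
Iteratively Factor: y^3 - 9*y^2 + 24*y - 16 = (y - 4)*(y^2 - 5*y + 4) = (y - 4)*(y - 1)*(y - 4)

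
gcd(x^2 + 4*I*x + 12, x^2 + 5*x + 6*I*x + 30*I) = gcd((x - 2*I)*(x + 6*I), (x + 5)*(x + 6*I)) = x + 6*I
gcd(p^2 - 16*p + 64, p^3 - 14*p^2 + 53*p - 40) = p - 8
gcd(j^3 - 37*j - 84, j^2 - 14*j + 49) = j - 7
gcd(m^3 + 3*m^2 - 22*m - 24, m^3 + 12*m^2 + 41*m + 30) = m^2 + 7*m + 6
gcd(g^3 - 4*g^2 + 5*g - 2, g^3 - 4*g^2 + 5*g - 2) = g^3 - 4*g^2 + 5*g - 2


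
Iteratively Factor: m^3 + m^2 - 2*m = (m - 1)*(m^2 + 2*m) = (m - 1)*(m + 2)*(m)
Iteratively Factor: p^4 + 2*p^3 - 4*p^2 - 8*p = (p + 2)*(p^3 - 4*p) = (p + 2)^2*(p^2 - 2*p) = (p - 2)*(p + 2)^2*(p)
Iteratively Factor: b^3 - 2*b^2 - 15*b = (b - 5)*(b^2 + 3*b) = b*(b - 5)*(b + 3)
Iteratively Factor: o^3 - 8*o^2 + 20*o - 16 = (o - 4)*(o^2 - 4*o + 4) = (o - 4)*(o - 2)*(o - 2)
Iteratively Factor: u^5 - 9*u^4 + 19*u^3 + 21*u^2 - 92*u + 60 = (u - 1)*(u^4 - 8*u^3 + 11*u^2 + 32*u - 60) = (u - 5)*(u - 1)*(u^3 - 3*u^2 - 4*u + 12) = (u - 5)*(u - 2)*(u - 1)*(u^2 - u - 6) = (u - 5)*(u - 3)*(u - 2)*(u - 1)*(u + 2)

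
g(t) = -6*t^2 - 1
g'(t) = -12*t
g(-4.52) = -123.58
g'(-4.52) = 54.24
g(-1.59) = -16.17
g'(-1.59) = 19.08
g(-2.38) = -34.99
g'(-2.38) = 28.56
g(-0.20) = -1.24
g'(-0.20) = 2.40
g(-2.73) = -45.72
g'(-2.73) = 32.76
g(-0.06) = -1.02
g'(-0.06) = 0.72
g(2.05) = -26.22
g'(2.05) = -24.60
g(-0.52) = -2.62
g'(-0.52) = 6.24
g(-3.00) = -55.00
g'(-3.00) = 36.00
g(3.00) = -55.00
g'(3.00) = -36.00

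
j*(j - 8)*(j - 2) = j^3 - 10*j^2 + 16*j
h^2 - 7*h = h*(h - 7)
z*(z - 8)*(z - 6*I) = z^3 - 8*z^2 - 6*I*z^2 + 48*I*z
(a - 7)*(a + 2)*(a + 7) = a^3 + 2*a^2 - 49*a - 98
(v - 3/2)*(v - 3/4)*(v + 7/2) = v^3 + 5*v^2/4 - 27*v/4 + 63/16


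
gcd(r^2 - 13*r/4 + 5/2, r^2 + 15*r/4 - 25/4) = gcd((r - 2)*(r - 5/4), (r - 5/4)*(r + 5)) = r - 5/4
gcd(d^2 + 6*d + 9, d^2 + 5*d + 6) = d + 3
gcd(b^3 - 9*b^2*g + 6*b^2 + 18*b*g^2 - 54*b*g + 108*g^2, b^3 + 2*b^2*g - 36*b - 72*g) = b + 6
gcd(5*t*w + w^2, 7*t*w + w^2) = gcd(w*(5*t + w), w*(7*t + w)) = w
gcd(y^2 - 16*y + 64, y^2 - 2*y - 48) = y - 8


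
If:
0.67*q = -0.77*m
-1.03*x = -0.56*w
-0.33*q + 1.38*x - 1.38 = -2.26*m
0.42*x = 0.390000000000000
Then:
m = 0.04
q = -0.04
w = 1.71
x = 0.93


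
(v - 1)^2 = v^2 - 2*v + 1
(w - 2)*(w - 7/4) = w^2 - 15*w/4 + 7/2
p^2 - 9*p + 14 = (p - 7)*(p - 2)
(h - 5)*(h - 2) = h^2 - 7*h + 10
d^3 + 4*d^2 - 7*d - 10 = (d - 2)*(d + 1)*(d + 5)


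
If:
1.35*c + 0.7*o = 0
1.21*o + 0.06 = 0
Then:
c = 0.03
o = -0.05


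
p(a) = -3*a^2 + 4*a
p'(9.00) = -50.00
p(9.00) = -207.00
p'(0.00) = 4.00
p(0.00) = 0.00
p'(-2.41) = 18.46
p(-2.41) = -27.06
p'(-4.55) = 31.30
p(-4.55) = -80.31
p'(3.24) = -15.44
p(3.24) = -18.53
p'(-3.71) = 26.26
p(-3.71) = -56.13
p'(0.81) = -0.86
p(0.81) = 1.27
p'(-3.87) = 27.22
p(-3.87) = -60.41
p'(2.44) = -10.64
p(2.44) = -8.10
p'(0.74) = -0.44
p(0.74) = 1.32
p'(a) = 4 - 6*a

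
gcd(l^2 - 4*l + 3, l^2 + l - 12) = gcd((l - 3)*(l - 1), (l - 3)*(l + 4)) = l - 3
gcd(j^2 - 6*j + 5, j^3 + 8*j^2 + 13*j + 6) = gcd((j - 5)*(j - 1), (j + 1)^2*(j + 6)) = 1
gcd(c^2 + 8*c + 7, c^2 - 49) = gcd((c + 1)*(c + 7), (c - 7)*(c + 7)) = c + 7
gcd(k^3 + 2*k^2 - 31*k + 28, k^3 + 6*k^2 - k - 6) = k - 1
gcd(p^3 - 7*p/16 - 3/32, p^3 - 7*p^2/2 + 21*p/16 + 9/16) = p^2 - p/2 - 3/16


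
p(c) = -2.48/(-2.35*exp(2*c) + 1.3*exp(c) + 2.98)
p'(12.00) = 0.00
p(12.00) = 0.00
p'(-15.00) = 0.00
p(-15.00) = -0.83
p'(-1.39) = 0.01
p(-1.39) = -0.79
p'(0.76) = -1.87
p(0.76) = 0.50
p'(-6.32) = 0.00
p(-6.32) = -0.83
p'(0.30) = -82.35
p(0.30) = -5.48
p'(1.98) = -0.05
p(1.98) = 0.02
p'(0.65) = -3.68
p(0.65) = 0.79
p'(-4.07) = 0.01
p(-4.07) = -0.83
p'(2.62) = -0.01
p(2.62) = 0.01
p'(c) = -2.48*(4.7*exp(2*c) - 1.3*exp(c))/(-2.35*exp(2*c) + 1.3*exp(c) + 2.98)^2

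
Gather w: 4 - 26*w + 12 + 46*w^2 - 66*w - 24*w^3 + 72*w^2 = -24*w^3 + 118*w^2 - 92*w + 16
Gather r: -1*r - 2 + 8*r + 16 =7*r + 14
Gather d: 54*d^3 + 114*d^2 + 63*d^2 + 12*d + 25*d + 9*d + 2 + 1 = 54*d^3 + 177*d^2 + 46*d + 3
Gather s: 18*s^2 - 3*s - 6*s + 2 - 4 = 18*s^2 - 9*s - 2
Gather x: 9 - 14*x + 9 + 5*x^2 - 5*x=5*x^2 - 19*x + 18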